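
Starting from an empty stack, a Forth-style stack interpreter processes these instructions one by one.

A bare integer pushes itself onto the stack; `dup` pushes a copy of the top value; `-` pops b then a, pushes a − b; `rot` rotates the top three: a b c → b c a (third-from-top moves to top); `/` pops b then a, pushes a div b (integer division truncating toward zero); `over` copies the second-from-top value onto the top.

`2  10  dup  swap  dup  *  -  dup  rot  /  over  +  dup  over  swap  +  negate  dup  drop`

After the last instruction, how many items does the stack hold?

3

2      : 2
10     : 2 10
dup    : 2 10 10
swap   : 2 10 10
dup    : 2 10 10 10
*      : 2 10 100
-      : 2 -90
dup    : 2 -90 -90
rot    : -90 -90 2
/      : -90 -45
over   : -90 -45 -90
+      : -90 -135
dup    : -90 -135 -135
over   : -90 -135 -135 -135
swap   : -90 -135 -135 -135
+      : -90 -135 -270
negate : -90 -135 270
dup    : -90 -135 270 270
drop   : -90 -135 270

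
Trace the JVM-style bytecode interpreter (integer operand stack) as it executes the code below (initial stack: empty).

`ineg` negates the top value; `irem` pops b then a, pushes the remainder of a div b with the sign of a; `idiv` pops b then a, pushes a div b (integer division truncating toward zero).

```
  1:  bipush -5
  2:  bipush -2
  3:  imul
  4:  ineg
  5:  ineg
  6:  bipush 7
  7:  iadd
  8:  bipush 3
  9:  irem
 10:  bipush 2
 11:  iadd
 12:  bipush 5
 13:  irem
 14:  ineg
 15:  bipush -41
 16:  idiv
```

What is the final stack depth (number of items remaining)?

bipush -5  -> [-5]
bipush -2  -> [-5, -2]
imul       -> [10]
ineg       -> [-10]
ineg       -> [10]
bipush 7   -> [10, 7]
iadd       -> [17]
bipush 3   -> [17, 3]
irem       -> [2]
bipush 2   -> [2, 2]
iadd       -> [4]
bipush 5   -> [4, 5]
irem       -> [4]
ineg       -> [-4]
bipush -41 -> [-4, -41]
idiv       -> [0]

1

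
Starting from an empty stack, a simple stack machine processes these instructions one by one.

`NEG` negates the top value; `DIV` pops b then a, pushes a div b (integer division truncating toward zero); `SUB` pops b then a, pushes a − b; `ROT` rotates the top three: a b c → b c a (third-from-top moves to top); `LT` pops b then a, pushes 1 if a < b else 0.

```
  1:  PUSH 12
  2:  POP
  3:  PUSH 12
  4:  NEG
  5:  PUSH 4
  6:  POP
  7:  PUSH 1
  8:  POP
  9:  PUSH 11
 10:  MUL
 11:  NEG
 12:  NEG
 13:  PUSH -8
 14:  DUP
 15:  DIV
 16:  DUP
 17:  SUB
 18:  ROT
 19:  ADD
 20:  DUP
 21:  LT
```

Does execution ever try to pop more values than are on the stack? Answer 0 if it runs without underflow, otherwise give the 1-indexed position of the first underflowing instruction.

18

PUSH 12 : 12
POP     : (empty)
PUSH 12 : 12
NEG     : -12
PUSH 4  : -12 4
POP     : -12
PUSH 1  : -12 1
POP     : -12
PUSH 11 : -12 11
MUL     : -132
NEG     : 132
NEG     : -132
PUSH -8 : -132 -8
DUP     : -132 -8 -8
DIV     : -132 1
DUP     : -132 1 1
SUB     : -132 0
ROT  — needs 3 operands, stack has 2 → underflow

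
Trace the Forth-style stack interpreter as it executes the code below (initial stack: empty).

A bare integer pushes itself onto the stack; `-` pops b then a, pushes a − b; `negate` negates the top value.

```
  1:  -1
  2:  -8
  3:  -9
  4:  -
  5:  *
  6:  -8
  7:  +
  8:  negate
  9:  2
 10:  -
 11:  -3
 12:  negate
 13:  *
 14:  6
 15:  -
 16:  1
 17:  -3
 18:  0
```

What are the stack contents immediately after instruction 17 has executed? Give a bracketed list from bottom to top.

-1      [-1]
-8      [-1, -8]
-9      [-1, -8, -9]
-       [-1, 1]
*       [-1]
-8      [-1, -8]
+       [-9]
negate  [9]
2       [9, 2]
-       [7]
-3      [7, -3]
negate  [7, 3]
*       [21]
6       [21, 6]
-       [15]
1       [15, 1]
-3      [15, 1, -3]

[15, 1, -3]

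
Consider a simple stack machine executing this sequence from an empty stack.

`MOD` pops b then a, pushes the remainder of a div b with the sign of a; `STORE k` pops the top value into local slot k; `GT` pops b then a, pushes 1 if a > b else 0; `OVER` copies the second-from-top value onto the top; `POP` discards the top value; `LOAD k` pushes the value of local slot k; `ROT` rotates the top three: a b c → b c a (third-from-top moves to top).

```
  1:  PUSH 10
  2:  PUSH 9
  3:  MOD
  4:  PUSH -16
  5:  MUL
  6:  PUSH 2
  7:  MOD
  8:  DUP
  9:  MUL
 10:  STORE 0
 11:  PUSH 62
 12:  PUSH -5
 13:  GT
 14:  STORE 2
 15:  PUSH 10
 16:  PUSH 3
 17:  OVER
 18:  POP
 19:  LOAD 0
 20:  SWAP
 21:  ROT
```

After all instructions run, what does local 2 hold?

PUSH 10  : [10]
PUSH 9   : [10, 9]
MOD      : [1]
PUSH -16 : [1, -16]
MUL      : [-16]
PUSH 2   : [-16, 2]
MOD      : [0]
DUP      : [0, 0]
MUL      : [0]
STORE 0  : []
PUSH 62  : [62]
PUSH -5  : [62, -5]
GT       : [1]
STORE 2  : []
PUSH 10  : [10]
PUSH 3   : [10, 3]
OVER     : [10, 3, 10]
POP      : [10, 3]
LOAD 0   : [10, 3, 0]
SWAP     : [10, 0, 3]
ROT      : [0, 3, 10]

1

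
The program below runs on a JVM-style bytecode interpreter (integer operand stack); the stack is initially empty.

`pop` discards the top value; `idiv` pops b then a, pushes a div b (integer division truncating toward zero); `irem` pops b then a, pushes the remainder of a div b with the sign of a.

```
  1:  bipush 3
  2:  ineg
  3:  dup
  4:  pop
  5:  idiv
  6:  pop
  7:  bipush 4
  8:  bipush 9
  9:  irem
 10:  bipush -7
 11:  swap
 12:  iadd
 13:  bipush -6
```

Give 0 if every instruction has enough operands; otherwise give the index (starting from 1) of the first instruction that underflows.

bipush 3 : [3]
ineg     : [-3]
dup      : [-3, -3]
pop      : [-3]
idiv  — needs 2 operands, stack has 1 → underflow

5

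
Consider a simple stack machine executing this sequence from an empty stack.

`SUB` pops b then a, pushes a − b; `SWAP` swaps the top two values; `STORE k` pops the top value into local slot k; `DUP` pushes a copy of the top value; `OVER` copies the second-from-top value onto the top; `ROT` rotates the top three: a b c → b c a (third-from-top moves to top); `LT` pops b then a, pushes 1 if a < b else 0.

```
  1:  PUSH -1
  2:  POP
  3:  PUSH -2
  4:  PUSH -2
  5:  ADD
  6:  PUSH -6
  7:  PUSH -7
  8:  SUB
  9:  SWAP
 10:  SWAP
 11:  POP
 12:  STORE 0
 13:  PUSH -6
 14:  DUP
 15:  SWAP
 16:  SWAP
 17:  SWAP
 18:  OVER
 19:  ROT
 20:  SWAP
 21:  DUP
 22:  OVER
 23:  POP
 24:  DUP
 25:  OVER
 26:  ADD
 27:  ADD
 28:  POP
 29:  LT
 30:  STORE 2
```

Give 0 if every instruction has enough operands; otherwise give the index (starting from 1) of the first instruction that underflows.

PUSH -1 → [-1]
POP     → []
PUSH -2 → [-2]
PUSH -2 → [-2, -2]
ADD     → [-4]
PUSH -6 → [-4, -6]
PUSH -7 → [-4, -6, -7]
SUB     → [-4, 1]
SWAP    → [1, -4]
SWAP    → [-4, 1]
POP     → [-4]
STORE 0 → []
PUSH -6 → [-6]
DUP     → [-6, -6]
SWAP    → [-6, -6]
SWAP    → [-6, -6]
SWAP    → [-6, -6]
OVER    → [-6, -6, -6]
ROT     → [-6, -6, -6]
SWAP    → [-6, -6, -6]
DUP     → [-6, -6, -6, -6]
OVER    → [-6, -6, -6, -6, -6]
POP     → [-6, -6, -6, -6]
DUP     → [-6, -6, -6, -6, -6]
OVER    → [-6, -6, -6, -6, -6, -6]
ADD     → [-6, -6, -6, -6, -12]
ADD     → [-6, -6, -6, -18]
POP     → [-6, -6, -6]
LT      → [-6, 0]
STORE 2 → [-6]

0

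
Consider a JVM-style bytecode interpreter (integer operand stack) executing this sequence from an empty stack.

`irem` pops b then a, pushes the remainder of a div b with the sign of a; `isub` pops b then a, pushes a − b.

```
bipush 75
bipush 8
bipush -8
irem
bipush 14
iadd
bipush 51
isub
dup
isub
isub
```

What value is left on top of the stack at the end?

75

bipush 75 -> [75]
bipush 8  -> [75, 8]
bipush -8 -> [75, 8, -8]
irem      -> [75, 0]
bipush 14 -> [75, 0, 14]
iadd      -> [75, 14]
bipush 51 -> [75, 14, 51]
isub      -> [75, -37]
dup       -> [75, -37, -37]
isub      -> [75, 0]
isub      -> [75]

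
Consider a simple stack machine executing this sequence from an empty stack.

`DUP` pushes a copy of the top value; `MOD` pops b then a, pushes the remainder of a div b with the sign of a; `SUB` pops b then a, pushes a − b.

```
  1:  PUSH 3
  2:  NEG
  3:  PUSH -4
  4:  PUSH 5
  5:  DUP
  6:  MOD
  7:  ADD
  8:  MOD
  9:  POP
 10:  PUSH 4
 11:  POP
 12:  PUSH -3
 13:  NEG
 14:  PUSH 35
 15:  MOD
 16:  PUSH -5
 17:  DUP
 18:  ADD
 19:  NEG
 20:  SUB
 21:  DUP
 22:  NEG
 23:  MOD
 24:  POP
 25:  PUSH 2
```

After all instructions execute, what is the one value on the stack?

PUSH 3  → [3]
NEG     → [-3]
PUSH -4 → [-3, -4]
PUSH 5  → [-3, -4, 5]
DUP     → [-3, -4, 5, 5]
MOD     → [-3, -4, 0]
ADD     → [-3, -4]
MOD     → [-3]
POP     → []
PUSH 4  → [4]
POP     → []
PUSH -3 → [-3]
NEG     → [3]
PUSH 35 → [3, 35]
MOD     → [3]
PUSH -5 → [3, -5]
DUP     → [3, -5, -5]
ADD     → [3, -10]
NEG     → [3, 10]
SUB     → [-7]
DUP     → [-7, -7]
NEG     → [-7, 7]
MOD     → [0]
POP     → []
PUSH 2  → [2]

2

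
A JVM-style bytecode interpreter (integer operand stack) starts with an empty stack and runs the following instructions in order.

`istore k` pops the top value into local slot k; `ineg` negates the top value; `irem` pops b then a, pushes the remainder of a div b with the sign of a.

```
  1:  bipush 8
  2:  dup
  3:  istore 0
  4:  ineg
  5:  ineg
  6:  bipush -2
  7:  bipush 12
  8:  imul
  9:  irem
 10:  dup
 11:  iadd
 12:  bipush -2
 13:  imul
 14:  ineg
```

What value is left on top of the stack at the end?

32

bipush 8  → 8
dup       → 8 8
istore 0  → 8
ineg      → -8
ineg      → 8
bipush -2 → 8 -2
bipush 12 → 8 -2 12
imul      → 8 -24
irem      → 8
dup       → 8 8
iadd      → 16
bipush -2 → 16 -2
imul      → -32
ineg      → 32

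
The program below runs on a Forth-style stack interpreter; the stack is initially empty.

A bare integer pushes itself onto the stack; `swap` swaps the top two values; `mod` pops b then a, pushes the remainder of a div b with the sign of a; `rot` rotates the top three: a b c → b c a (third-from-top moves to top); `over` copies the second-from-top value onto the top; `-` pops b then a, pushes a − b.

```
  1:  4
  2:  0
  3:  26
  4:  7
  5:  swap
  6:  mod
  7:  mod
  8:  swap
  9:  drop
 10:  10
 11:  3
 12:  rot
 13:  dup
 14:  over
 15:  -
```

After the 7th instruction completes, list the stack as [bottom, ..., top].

4     [4]
0     [4, 0]
26    [4, 0, 26]
7     [4, 0, 26, 7]
swap  [4, 0, 7, 26]
mod   [4, 0, 7]
mod   [4, 0]

[4, 0]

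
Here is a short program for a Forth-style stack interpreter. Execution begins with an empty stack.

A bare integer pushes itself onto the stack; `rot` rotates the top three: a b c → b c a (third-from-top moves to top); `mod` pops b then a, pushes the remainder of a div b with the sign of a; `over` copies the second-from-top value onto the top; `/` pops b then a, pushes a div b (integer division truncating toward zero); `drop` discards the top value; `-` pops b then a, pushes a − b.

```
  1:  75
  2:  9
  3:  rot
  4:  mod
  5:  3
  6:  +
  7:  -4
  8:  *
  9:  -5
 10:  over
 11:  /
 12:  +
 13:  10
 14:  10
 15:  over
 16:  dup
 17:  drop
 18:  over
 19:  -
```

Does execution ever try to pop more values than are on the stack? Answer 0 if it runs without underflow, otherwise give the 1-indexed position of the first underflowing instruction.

3

75 : 75
9  : 75 9
rot  — needs 3 operands, stack has 2 → underflow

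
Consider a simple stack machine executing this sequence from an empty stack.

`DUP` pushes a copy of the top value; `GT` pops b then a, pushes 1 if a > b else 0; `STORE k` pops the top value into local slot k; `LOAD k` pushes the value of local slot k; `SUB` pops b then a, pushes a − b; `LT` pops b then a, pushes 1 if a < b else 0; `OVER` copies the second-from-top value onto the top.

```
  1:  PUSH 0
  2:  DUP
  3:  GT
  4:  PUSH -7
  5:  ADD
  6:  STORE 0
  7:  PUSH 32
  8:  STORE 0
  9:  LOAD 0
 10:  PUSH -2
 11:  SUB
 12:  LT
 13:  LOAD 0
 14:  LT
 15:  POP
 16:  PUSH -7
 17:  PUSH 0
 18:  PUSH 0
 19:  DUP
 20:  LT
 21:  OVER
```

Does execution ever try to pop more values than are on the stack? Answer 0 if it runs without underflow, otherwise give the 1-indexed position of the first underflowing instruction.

PUSH 0   0
DUP      0 0
GT       0
PUSH -7  0 -7
ADD      -7
STORE 0  (empty)
PUSH 32  32
STORE 0  (empty)
LOAD 0   32
PUSH -2  32 -2
SUB      34
LT  — needs 2 operands, stack has 1 → underflow

12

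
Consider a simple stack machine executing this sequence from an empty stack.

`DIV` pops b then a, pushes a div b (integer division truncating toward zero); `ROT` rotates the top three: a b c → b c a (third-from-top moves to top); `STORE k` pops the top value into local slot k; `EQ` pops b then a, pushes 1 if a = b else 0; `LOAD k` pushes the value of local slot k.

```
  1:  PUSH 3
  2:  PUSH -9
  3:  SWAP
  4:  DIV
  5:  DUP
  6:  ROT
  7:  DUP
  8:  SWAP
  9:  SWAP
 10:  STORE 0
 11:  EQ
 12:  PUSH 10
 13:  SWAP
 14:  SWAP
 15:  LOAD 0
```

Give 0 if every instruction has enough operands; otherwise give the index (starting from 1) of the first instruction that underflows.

6

PUSH 3  → [3]
PUSH -9 → [3, -9]
SWAP    → [-9, 3]
DIV     → [-3]
DUP     → [-3, -3]
ROT  — needs 3 operands, stack has 2 → underflow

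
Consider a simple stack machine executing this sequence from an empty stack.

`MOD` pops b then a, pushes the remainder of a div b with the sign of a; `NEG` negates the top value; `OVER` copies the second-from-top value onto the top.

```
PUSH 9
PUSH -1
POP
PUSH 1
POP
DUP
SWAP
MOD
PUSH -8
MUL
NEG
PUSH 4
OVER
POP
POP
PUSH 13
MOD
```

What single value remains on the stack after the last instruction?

0

PUSH 9  → 9
PUSH -1 → 9 -1
POP     → 9
PUSH 1  → 9 1
POP     → 9
DUP     → 9 9
SWAP    → 9 9
MOD     → 0
PUSH -8 → 0 -8
MUL     → 0
NEG     → 0
PUSH 4  → 0 4
OVER    → 0 4 0
POP     → 0 4
POP     → 0
PUSH 13 → 0 13
MOD     → 0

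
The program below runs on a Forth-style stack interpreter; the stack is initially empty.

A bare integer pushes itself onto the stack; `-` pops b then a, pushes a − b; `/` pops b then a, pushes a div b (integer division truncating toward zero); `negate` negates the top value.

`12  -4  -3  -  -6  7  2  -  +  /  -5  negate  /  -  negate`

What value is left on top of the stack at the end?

-12

12     -> 12
-4     -> 12 -4
-3     -> 12 -4 -3
-      -> 12 -1
-6     -> 12 -1 -6
7      -> 12 -1 -6 7
2      -> 12 -1 -6 7 2
-      -> 12 -1 -6 5
+      -> 12 -1 -1
/      -> 12 1
-5     -> 12 1 -5
negate -> 12 1 5
/      -> 12 0
-      -> 12
negate -> -12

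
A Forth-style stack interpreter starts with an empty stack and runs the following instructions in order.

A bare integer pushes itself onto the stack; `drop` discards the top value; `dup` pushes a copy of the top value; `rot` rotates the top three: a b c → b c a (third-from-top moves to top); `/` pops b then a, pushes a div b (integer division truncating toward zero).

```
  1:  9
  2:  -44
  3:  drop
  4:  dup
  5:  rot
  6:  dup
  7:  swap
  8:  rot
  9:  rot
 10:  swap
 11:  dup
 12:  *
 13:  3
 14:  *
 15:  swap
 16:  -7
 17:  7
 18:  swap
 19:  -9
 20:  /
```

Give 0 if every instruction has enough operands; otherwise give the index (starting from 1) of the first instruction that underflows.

5

9    → 9
-44  → 9 -44
drop → 9
dup  → 9 9
rot  — needs 3 operands, stack has 2 → underflow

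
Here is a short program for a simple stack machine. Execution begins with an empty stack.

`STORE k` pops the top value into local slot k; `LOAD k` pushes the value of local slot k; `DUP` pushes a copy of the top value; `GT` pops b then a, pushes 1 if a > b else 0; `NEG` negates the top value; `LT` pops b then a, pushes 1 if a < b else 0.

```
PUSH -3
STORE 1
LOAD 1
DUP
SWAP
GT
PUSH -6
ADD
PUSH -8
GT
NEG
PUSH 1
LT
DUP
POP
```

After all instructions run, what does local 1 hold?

PUSH -3 : [-3]
STORE 1 : []
LOAD 1  : [-3]
DUP     : [-3, -3]
SWAP    : [-3, -3]
GT      : [0]
PUSH -6 : [0, -6]
ADD     : [-6]
PUSH -8 : [-6, -8]
GT      : [1]
NEG     : [-1]
PUSH 1  : [-1, 1]
LT      : [1]
DUP     : [1, 1]
POP     : [1]

-3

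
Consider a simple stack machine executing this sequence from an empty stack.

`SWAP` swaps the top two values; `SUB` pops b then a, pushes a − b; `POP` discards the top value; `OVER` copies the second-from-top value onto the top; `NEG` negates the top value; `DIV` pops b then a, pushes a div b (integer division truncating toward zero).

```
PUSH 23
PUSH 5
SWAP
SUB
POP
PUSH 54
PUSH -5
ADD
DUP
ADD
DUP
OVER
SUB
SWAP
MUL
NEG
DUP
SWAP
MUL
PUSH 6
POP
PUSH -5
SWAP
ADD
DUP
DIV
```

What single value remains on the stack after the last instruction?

PUSH 23 -> [23]
PUSH 5  -> [23, 5]
SWAP    -> [5, 23]
SUB     -> [-18]
POP     -> []
PUSH 54 -> [54]
PUSH -5 -> [54, -5]
ADD     -> [49]
DUP     -> [49, 49]
ADD     -> [98]
DUP     -> [98, 98]
OVER    -> [98, 98, 98]
SUB     -> [98, 0]
SWAP    -> [0, 98]
MUL     -> [0]
NEG     -> [0]
DUP     -> [0, 0]
SWAP    -> [0, 0]
MUL     -> [0]
PUSH 6  -> [0, 6]
POP     -> [0]
PUSH -5 -> [0, -5]
SWAP    -> [-5, 0]
ADD     -> [-5]
DUP     -> [-5, -5]
DIV     -> [1]

1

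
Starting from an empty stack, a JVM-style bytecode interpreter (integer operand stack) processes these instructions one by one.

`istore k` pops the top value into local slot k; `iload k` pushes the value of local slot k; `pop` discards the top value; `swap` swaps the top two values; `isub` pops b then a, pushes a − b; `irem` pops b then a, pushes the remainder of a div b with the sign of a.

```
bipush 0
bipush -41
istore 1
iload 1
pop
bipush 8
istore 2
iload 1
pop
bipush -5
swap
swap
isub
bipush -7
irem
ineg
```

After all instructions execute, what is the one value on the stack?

-5

bipush 0   -> [0]
bipush -41 -> [0, -41]
istore 1   -> [0]
iload 1    -> [0, -41]
pop        -> [0]
bipush 8   -> [0, 8]
istore 2   -> [0]
iload 1    -> [0, -41]
pop        -> [0]
bipush -5  -> [0, -5]
swap       -> [-5, 0]
swap       -> [0, -5]
isub       -> [5]
bipush -7  -> [5, -7]
irem       -> [5]
ineg       -> [-5]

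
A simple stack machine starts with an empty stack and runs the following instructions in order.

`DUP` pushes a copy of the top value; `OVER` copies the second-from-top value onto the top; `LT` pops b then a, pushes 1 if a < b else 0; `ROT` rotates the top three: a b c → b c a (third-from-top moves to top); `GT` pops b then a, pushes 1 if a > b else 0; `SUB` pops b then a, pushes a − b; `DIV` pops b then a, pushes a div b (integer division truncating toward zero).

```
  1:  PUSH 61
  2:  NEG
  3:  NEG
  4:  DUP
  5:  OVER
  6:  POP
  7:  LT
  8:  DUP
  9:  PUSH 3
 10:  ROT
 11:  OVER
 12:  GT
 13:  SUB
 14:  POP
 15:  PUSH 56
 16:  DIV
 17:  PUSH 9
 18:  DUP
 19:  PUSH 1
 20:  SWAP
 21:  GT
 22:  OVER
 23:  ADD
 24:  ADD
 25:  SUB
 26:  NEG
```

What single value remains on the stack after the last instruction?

18

PUSH 61  61
NEG      -61
NEG      61
DUP      61 61
OVER     61 61 61
POP      61 61
LT       0
DUP      0 0
PUSH 3   0 0 3
ROT      0 3 0
OVER     0 3 0 3
GT       0 3 0
SUB      0 3
POP      0
PUSH 56  0 56
DIV      0
PUSH 9   0 9
DUP      0 9 9
PUSH 1   0 9 9 1
SWAP     0 9 1 9
GT       0 9 0
OVER     0 9 0 9
ADD      0 9 9
ADD      0 18
SUB      -18
NEG      18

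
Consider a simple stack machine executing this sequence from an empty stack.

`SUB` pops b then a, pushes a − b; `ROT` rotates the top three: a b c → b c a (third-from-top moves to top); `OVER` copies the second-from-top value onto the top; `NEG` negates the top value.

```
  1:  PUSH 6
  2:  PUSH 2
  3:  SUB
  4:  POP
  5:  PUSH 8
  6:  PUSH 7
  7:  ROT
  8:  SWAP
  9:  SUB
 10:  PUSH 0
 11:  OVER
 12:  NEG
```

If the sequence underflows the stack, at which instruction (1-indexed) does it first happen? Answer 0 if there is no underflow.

7

PUSH 6  6
PUSH 2  6 2
SUB     4
POP     (empty)
PUSH 8  8
PUSH 7  8 7
ROT  — needs 3 operands, stack has 2 → underflow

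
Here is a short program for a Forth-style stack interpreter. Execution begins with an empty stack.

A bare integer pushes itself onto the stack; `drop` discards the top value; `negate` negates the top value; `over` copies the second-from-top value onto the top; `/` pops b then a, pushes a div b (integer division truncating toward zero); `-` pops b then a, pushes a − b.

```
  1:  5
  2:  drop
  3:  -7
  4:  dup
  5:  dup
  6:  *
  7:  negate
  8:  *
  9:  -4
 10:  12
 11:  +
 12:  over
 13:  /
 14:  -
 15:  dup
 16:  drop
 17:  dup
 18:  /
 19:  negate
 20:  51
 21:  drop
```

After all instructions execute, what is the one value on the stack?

5       [5]
drop    []
-7      [-7]
dup     [-7, -7]
dup     [-7, -7, -7]
*       [-7, 49]
negate  [-7, -49]
*       [343]
-4      [343, -4]
12      [343, -4, 12]
+       [343, 8]
over    [343, 8, 343]
/       [343, 0]
-       [343]
dup     [343, 343]
drop    [343]
dup     [343, 343]
/       [1]
negate  [-1]
51      [-1, 51]
drop    [-1]

-1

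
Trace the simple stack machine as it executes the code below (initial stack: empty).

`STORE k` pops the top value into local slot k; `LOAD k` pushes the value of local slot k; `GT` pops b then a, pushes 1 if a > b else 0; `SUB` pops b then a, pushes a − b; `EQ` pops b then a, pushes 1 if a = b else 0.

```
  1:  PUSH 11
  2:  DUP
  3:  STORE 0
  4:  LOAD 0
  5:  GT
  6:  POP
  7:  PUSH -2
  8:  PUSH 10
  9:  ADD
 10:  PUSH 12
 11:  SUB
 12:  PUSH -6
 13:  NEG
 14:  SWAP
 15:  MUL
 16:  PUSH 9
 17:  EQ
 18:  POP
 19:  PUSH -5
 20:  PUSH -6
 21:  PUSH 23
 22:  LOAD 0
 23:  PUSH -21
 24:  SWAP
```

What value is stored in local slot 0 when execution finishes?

11

PUSH 11   11
DUP       11 11
STORE 0   11
LOAD 0    11 11
GT        0
POP       (empty)
PUSH -2   -2
PUSH 10   -2 10
ADD       8
PUSH 12   8 12
SUB       -4
PUSH -6   -4 -6
NEG       -4 6
SWAP      6 -4
MUL       -24
PUSH 9    -24 9
EQ        0
POP       (empty)
PUSH -5   -5
PUSH -6   -5 -6
PUSH 23   -5 -6 23
LOAD 0    -5 -6 23 11
PUSH -21  -5 -6 23 11 -21
SWAP      -5 -6 23 -21 11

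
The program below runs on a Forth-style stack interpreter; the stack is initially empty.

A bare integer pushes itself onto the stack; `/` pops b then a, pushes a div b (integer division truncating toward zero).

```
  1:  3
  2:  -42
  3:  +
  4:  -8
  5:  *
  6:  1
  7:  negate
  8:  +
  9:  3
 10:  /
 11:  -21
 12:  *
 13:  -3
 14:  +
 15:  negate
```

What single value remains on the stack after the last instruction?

2166

3      → 3
-42    → 3 -42
+      → -39
-8     → -39 -8
*      → 312
1      → 312 1
negate → 312 -1
+      → 311
3      → 311 3
/      → 103
-21    → 103 -21
*      → -2163
-3     → -2163 -3
+      → -2166
negate → 2166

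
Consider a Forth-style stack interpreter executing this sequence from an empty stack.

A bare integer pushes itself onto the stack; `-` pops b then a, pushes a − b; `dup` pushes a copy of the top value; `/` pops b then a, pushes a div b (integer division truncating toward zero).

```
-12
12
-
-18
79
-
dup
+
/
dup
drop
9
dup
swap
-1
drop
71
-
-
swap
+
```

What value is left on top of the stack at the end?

-12  → -12
12   → -12 12
-    → -24
-18  → -24 -18
79   → -24 -18 79
-    → -24 -97
dup  → -24 -97 -97
+    → -24 -194
/    → 0
dup  → 0 0
drop → 0
9    → 0 9
dup  → 0 9 9
swap → 0 9 9
-1   → 0 9 9 -1
drop → 0 9 9
71   → 0 9 9 71
-    → 0 9 -62
-    → 0 71
swap → 71 0
+    → 71

71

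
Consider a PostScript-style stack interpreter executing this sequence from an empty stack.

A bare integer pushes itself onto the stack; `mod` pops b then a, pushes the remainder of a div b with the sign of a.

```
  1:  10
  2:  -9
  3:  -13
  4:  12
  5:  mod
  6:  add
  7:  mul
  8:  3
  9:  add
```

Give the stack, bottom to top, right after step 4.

[10, -9, -13, 12]

10  -> 10
-9  -> 10 -9
-13 -> 10 -9 -13
12  -> 10 -9 -13 12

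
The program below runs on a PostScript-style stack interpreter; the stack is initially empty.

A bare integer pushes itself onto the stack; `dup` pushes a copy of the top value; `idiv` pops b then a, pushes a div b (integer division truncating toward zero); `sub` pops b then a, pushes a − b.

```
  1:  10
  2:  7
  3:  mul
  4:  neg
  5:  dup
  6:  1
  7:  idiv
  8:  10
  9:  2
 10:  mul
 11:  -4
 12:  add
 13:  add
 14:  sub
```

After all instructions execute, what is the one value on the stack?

-16

10   : 10
7    : 10 7
mul  : 70
neg  : -70
dup  : -70 -70
1    : -70 -70 1
idiv : -70 -70
10   : -70 -70 10
2    : -70 -70 10 2
mul  : -70 -70 20
-4   : -70 -70 20 -4
add  : -70 -70 16
add  : -70 -54
sub  : -16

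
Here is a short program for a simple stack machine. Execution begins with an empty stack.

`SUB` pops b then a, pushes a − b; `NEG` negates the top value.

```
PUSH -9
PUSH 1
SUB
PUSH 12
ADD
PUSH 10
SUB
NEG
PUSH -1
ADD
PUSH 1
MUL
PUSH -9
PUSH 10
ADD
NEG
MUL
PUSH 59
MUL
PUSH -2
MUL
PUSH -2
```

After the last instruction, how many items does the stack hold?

PUSH -9 → -9
PUSH 1  → -9 1
SUB     → -10
PUSH 12 → -10 12
ADD     → 2
PUSH 10 → 2 10
SUB     → -8
NEG     → 8
PUSH -1 → 8 -1
ADD     → 7
PUSH 1  → 7 1
MUL     → 7
PUSH -9 → 7 -9
PUSH 10 → 7 -9 10
ADD     → 7 1
NEG     → 7 -1
MUL     → -7
PUSH 59 → -7 59
MUL     → -413
PUSH -2 → -413 -2
MUL     → 826
PUSH -2 → 826 -2

2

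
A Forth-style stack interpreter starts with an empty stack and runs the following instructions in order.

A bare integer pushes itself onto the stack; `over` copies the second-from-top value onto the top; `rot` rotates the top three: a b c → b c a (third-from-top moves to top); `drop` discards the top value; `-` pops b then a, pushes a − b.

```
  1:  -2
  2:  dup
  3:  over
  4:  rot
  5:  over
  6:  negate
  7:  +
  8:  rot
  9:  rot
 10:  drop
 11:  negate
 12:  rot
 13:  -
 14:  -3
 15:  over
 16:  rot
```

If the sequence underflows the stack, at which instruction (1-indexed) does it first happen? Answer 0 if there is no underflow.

12

-2     → -2
dup    → -2 -2
over   → -2 -2 -2
rot    → -2 -2 -2
over   → -2 -2 -2 -2
negate → -2 -2 -2 2
+      → -2 -2 0
rot    → -2 0 -2
rot    → 0 -2 -2
drop   → 0 -2
negate → 0 2
rot  — needs 3 operands, stack has 2 → underflow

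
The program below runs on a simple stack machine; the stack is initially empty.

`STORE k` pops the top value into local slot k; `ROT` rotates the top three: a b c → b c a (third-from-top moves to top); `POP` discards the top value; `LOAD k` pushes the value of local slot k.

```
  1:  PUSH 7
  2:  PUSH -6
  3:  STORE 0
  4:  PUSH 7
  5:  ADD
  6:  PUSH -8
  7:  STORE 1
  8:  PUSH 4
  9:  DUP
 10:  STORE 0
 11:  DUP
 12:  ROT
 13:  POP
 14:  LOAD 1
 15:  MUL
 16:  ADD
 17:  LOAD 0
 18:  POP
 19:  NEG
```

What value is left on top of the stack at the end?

28

PUSH 7  : 7
PUSH -6 : 7 -6
STORE 0 : 7
PUSH 7  : 7 7
ADD     : 14
PUSH -8 : 14 -8
STORE 1 : 14
PUSH 4  : 14 4
DUP     : 14 4 4
STORE 0 : 14 4
DUP     : 14 4 4
ROT     : 4 4 14
POP     : 4 4
LOAD 1  : 4 4 -8
MUL     : 4 -32
ADD     : -28
LOAD 0  : -28 4
POP     : -28
NEG     : 28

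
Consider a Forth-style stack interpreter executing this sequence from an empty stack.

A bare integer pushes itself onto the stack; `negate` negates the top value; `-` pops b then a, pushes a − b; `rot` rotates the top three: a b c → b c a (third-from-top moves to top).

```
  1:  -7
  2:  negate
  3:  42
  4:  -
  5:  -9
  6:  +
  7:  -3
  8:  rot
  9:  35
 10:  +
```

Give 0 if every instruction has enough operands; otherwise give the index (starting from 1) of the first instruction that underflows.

8

-7      -7
negate  7
42      7 42
-       -35
-9      -35 -9
+       -44
-3      -44 -3
rot  — needs 3 operands, stack has 2 → underflow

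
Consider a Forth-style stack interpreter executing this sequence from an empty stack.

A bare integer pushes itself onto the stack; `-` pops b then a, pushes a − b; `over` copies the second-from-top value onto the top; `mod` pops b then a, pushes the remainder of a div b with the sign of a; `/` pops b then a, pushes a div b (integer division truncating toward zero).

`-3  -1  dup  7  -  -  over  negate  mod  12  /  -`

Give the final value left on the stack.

-3     : [-3]
-1     : [-3, -1]
dup    : [-3, -1, -1]
7      : [-3, -1, -1, 7]
-      : [-3, -1, -8]
-      : [-3, 7]
over   : [-3, 7, -3]
negate : [-3, 7, 3]
mod    : [-3, 1]
12     : [-3, 1, 12]
/      : [-3, 0]
-      : [-3]

-3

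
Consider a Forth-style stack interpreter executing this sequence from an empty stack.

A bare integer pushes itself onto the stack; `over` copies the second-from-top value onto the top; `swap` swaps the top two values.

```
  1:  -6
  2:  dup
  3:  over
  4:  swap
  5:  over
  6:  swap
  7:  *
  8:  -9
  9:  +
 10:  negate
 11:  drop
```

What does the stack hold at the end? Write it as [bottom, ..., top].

[-6, -6]

-6     : -6
dup    : -6 -6
over   : -6 -6 -6
swap   : -6 -6 -6
over   : -6 -6 -6 -6
swap   : -6 -6 -6 -6
*      : -6 -6 36
-9     : -6 -6 36 -9
+      : -6 -6 27
negate : -6 -6 -27
drop   : -6 -6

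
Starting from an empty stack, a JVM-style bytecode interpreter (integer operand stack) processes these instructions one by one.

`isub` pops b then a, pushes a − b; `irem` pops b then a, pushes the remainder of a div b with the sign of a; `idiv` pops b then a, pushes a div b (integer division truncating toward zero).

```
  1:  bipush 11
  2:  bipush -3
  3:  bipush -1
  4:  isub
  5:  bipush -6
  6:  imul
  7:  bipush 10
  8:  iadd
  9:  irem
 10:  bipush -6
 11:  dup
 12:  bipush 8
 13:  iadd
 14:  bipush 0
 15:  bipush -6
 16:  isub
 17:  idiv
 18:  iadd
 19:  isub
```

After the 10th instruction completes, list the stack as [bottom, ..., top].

bipush 11  11
bipush -3  11 -3
bipush -1  11 -3 -1
isub       11 -2
bipush -6  11 -2 -6
imul       11 12
bipush 10  11 12 10
iadd       11 22
irem       11
bipush -6  11 -6

[11, -6]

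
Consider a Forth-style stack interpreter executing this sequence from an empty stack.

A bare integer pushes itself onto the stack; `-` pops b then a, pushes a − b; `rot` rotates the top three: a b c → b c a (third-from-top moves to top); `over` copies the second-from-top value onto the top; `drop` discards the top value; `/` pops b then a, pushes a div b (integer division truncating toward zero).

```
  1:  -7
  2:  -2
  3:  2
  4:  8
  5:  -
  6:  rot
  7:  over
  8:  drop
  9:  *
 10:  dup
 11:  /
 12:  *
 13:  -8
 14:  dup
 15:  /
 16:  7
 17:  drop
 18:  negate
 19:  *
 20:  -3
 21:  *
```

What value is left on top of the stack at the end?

-6

-7     : [-7]
-2     : [-7, -2]
2      : [-7, -2, 2]
8      : [-7, -2, 2, 8]
-      : [-7, -2, -6]
rot    : [-2, -6, -7]
over   : [-2, -6, -7, -6]
drop   : [-2, -6, -7]
*      : [-2, 42]
dup    : [-2, 42, 42]
/      : [-2, 1]
*      : [-2]
-8     : [-2, -8]
dup    : [-2, -8, -8]
/      : [-2, 1]
7      : [-2, 1, 7]
drop   : [-2, 1]
negate : [-2, -1]
*      : [2]
-3     : [2, -3]
*      : [-6]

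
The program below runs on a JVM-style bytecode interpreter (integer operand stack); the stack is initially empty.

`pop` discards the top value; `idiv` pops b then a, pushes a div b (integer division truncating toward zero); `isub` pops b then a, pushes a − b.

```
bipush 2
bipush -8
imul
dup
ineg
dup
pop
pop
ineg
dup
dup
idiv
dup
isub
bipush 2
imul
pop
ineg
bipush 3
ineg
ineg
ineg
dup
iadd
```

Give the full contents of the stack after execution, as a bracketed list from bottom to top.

bipush 2   2
bipush -8  2 -8
imul       -16
dup        -16 -16
ineg       -16 16
dup        -16 16 16
pop        -16 16
pop        -16
ineg       16
dup        16 16
dup        16 16 16
idiv       16 1
dup        16 1 1
isub       16 0
bipush 2   16 0 2
imul       16 0
pop        16
ineg       -16
bipush 3   -16 3
ineg       -16 -3
ineg       -16 3
ineg       -16 -3
dup        -16 -3 -3
iadd       -16 -6

[-16, -6]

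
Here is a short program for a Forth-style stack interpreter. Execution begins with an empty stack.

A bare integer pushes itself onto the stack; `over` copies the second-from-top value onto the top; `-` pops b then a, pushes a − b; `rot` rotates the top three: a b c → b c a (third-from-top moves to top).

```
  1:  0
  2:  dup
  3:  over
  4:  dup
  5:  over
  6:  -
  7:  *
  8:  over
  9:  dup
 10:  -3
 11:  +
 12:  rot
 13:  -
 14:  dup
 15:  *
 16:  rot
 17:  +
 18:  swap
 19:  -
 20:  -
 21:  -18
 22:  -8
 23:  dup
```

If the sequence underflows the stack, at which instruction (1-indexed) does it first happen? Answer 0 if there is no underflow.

0

0     0
dup   0 0
over  0 0 0
dup   0 0 0 0
over  0 0 0 0 0
-     0 0 0 0
*     0 0 0
over  0 0 0 0
dup   0 0 0 0 0
-3    0 0 0 0 0 -3
+     0 0 0 0 -3
rot   0 0 0 -3 0
-     0 0 0 -3
dup   0 0 0 -3 -3
*     0 0 0 9
rot   0 0 9 0
+     0 0 9
swap  0 9 0
-     0 9
-     -9
-18   -9 -18
-8    -9 -18 -8
dup   -9 -18 -8 -8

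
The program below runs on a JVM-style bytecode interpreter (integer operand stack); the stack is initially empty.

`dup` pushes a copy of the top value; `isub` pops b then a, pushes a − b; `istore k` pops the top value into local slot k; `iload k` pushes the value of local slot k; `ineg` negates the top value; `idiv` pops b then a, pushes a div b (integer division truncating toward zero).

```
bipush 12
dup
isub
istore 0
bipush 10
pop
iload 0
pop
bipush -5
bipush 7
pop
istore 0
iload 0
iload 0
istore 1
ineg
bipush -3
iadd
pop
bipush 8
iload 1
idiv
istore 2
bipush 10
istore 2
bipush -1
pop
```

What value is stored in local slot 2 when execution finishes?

10

bipush 12 -> [12]
dup       -> [12, 12]
isub      -> [0]
istore 0  -> []
bipush 10 -> [10]
pop       -> []
iload 0   -> [0]
pop       -> []
bipush -5 -> [-5]
bipush 7  -> [-5, 7]
pop       -> [-5]
istore 0  -> []
iload 0   -> [-5]
iload 0   -> [-5, -5]
istore 1  -> [-5]
ineg      -> [5]
bipush -3 -> [5, -3]
iadd      -> [2]
pop       -> []
bipush 8  -> [8]
iload 1   -> [8, -5]
idiv      -> [-1]
istore 2  -> []
bipush 10 -> [10]
istore 2  -> []
bipush -1 -> [-1]
pop       -> []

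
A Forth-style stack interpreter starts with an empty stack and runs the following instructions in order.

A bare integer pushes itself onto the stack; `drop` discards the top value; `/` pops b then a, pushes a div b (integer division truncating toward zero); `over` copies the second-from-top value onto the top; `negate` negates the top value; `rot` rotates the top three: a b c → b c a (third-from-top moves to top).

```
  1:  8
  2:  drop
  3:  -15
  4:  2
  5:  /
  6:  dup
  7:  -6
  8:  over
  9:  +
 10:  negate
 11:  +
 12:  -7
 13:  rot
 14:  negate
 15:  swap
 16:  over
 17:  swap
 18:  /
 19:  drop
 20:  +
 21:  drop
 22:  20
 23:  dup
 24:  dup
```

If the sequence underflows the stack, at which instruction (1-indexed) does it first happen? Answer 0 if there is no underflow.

8      -> 8
drop   -> (empty)
-15    -> -15
2      -> -15 2
/      -> -7
dup    -> -7 -7
-6     -> -7 -7 -6
over   -> -7 -7 -6 -7
+      -> -7 -7 -13
negate -> -7 -7 13
+      -> -7 6
-7     -> -7 6 -7
rot    -> 6 -7 -7
negate -> 6 -7 7
swap   -> 6 7 -7
over   -> 6 7 -7 7
swap   -> 6 7 7 -7
/      -> 6 7 -1
drop   -> 6 7
+      -> 13
drop   -> (empty)
20     -> 20
dup    -> 20 20
dup    -> 20 20 20

0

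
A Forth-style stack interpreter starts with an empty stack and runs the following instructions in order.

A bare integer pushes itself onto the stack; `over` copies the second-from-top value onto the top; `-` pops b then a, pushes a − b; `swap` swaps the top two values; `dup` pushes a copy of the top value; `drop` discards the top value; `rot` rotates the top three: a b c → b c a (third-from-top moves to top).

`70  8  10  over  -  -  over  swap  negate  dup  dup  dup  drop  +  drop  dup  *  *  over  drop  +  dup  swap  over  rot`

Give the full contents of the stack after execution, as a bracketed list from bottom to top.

[2590, 2590, 2590]

70     -> 70
8      -> 70 8
10     -> 70 8 10
over   -> 70 8 10 8
-      -> 70 8 2
-      -> 70 6
over   -> 70 6 70
swap   -> 70 70 6
negate -> 70 70 -6
dup    -> 70 70 -6 -6
dup    -> 70 70 -6 -6 -6
dup    -> 70 70 -6 -6 -6 -6
drop   -> 70 70 -6 -6 -6
+      -> 70 70 -6 -12
drop   -> 70 70 -6
dup    -> 70 70 -6 -6
*      -> 70 70 36
*      -> 70 2520
over   -> 70 2520 70
drop   -> 70 2520
+      -> 2590
dup    -> 2590 2590
swap   -> 2590 2590
over   -> 2590 2590 2590
rot    -> 2590 2590 2590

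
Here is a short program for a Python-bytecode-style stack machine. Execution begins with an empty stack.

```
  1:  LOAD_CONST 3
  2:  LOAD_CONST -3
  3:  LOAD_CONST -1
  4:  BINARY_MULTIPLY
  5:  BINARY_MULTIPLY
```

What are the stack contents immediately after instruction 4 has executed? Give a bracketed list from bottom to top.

LOAD_CONST 3    : [3]
LOAD_CONST -3   : [3, -3]
LOAD_CONST -1   : [3, -3, -1]
BINARY_MULTIPLY : [3, 3]

[3, 3]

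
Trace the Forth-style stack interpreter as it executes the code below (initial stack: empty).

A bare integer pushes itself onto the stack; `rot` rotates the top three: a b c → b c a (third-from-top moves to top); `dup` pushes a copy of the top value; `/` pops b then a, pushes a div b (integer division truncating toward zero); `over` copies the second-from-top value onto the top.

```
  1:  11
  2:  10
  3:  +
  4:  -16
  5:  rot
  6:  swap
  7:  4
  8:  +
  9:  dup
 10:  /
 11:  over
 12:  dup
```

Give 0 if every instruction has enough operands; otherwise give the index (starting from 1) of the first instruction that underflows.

11  : [11]
10  : [11, 10]
+   : [21]
-16 : [21, -16]
rot  — needs 3 operands, stack has 2 → underflow

5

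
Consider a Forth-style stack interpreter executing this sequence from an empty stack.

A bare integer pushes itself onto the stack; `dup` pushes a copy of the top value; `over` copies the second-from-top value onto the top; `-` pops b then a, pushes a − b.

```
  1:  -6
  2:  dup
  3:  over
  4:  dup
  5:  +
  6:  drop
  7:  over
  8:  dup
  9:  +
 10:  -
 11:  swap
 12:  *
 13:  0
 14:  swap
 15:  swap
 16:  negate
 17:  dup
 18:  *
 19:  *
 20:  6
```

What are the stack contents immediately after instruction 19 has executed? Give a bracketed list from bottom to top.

-6     → -6
dup    → -6 -6
over   → -6 -6 -6
dup    → -6 -6 -6 -6
+      → -6 -6 -12
drop   → -6 -6
over   → -6 -6 -6
dup    → -6 -6 -6 -6
+      → -6 -6 -12
-      → -6 6
swap   → 6 -6
*      → -36
0      → -36 0
swap   → 0 -36
swap   → -36 0
negate → -36 0
dup    → -36 0 0
*      → -36 0
*      → 0

[0]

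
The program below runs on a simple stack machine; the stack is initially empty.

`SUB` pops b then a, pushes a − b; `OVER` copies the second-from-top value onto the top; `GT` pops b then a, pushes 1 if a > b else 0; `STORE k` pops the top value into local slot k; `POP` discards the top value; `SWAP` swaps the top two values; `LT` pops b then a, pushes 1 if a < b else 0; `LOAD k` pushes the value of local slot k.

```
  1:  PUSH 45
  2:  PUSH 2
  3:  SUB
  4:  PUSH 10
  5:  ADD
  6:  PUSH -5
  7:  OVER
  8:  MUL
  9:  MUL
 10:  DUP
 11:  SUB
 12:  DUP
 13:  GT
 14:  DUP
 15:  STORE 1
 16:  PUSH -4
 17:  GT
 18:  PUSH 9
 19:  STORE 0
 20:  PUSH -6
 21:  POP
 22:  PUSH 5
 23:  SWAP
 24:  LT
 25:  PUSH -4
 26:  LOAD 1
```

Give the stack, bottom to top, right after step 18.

[1, 9]

PUSH 45 : [45]
PUSH 2  : [45, 2]
SUB     : [43]
PUSH 10 : [43, 10]
ADD     : [53]
PUSH -5 : [53, -5]
OVER    : [53, -5, 53]
MUL     : [53, -265]
MUL     : [-14045]
DUP     : [-14045, -14045]
SUB     : [0]
DUP     : [0, 0]
GT      : [0]
DUP     : [0, 0]
STORE 1 : [0]
PUSH -4 : [0, -4]
GT      : [1]
PUSH 9  : [1, 9]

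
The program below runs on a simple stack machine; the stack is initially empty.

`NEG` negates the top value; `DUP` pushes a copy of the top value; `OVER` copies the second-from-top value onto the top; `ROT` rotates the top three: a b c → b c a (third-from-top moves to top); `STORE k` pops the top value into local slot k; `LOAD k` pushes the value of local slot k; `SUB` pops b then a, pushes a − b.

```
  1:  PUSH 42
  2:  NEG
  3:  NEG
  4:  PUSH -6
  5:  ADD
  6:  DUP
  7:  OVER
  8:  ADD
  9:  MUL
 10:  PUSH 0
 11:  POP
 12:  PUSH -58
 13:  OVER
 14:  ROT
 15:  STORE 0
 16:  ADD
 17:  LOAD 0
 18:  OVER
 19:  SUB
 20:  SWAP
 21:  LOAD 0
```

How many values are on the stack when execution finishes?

PUSH 42   42
NEG       -42
NEG       42
PUSH -6   42 -6
ADD       36
DUP       36 36
OVER      36 36 36
ADD       36 72
MUL       2592
PUSH 0    2592 0
POP       2592
PUSH -58  2592 -58
OVER      2592 -58 2592
ROT       -58 2592 2592
STORE 0   -58 2592
ADD       2534
LOAD 0    2534 2592
OVER      2534 2592 2534
SUB       2534 58
SWAP      58 2534
LOAD 0    58 2534 2592

3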